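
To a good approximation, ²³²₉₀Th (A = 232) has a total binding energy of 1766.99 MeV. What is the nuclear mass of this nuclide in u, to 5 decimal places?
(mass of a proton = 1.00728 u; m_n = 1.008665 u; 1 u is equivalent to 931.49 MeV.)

231.98868 u

Mass defect = 1766.99 MeV / (931.49 MeV/u) = 1.8969500 u
Constituent mass = 90(1.00728) + 142(1.008665) = 233.885630 u
Nuclear mass = 233.885630 − 1.8969500 = 231.9886800 u ≈ 231.98868 u (to 5 decimal places)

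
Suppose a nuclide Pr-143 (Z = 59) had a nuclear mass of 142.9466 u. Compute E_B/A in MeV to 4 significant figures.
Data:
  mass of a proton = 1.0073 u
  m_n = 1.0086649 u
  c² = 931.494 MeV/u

7.895 MeV/nucleon

Σm = 59·m_p + 84·m_n = 59.4307 + 84.7278516 = 144.1585516 u
Δm = 144.1585516 − 142.9466 = 1.2119516 u
Converting to energy: 1.2119516 u × 931.494 MeV/u = 1128.93 MeV
Dividing by A = 143 gives 7.895 MeV per nucleon.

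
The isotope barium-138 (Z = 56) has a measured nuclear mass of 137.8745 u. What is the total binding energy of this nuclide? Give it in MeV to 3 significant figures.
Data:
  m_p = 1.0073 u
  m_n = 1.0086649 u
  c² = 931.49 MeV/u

1160 MeV

Σm = 56·m_p + 82·m_n = 56.4088 + 82.7105218 = 139.1193218 u
The mass defect is 139.1193218 − 137.8745 = 1.2448218 u.
Binding energy = Δm·c² = 1.2448218 × 931.49 MeV/u = 1159.54 MeV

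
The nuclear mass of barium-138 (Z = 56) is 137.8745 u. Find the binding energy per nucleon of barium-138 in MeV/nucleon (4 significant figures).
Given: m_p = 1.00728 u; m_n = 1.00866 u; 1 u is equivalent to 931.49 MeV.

With 56 protons and 82 neutrons (A = 138):
Mass of separated nucleons = 56(1.00728) + 82(1.00866) = 56.40768 + 82.71012 = 139.11780 u
The mass defect is 139.11780 − 137.8745 = 1.24330 u.
Converting to energy: 1.24330 u × 931.49 MeV/u = 1158.12 MeV
Per nucleon: 1158.12 / 138 = 8.392 MeV

8.392 MeV/nucleon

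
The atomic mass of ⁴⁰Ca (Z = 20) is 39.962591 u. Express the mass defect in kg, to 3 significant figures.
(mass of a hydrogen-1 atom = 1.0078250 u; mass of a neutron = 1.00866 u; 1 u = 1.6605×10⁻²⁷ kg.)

6.10e-28 kg

The nucleus contains 20 protons and 40 − 20 = 20 neutrons.
Σm = 20·m(¹H) + 20·m_n = 20.1565000 + 20.17320 = 40.3297000 u
Mass defect Δm = 40.3297000 − 39.962591 = 0.3671090 u
In SI units: 0.3671090 u × 1.6605×10⁻²⁷ kg/u = 6.0958e-28 kg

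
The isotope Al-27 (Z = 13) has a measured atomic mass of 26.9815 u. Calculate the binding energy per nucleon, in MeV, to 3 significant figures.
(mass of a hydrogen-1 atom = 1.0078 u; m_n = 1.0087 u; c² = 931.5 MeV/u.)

With 13 protons and 14 neutrons (A = 27):
Total constituent mass: 13 × 1.0078 + 14 × 1.0087 = 27.2232 u
The mass defect is 27.2232 − 26.9815 = 0.2417 u.
Binding energy = Δm·c² = 0.2417 × 931.5 MeV/u = 225.144 MeV
Per nucleon: 225.144 / 27 = 8.339 MeV

8.34 MeV/nucleon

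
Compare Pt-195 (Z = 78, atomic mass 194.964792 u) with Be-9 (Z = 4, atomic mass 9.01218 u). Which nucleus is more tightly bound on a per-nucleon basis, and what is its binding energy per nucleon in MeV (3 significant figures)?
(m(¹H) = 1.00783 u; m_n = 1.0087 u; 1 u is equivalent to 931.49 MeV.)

Pt-195: Σm = 78(1.00783) + 117(1.0087) = 196.62864 u; Δm = 1.663848 u; E_B = 1549.9 MeV; E_B/A = 7.948 MeV
Be-9: Σm = 4(1.00783) + 5(1.0087) = 9.07482 u; Δm = 0.06264 u; E_B = 58.349 MeV; E_B/A = 6.483 MeV
Pt-195 has the higher binding energy per nucleon, so it is the more tightly bound nucleus.

Pt-195; 7.95 MeV/nucleon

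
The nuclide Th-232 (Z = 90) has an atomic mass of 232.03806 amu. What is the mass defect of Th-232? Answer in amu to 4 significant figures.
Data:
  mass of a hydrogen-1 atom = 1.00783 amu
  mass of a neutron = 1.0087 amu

1.902 amu

With 90 protons and 142 neutrons (A = 232):
Σm = 90·m(¹H) + 142·m_n = 90.70470 + 143.2354 = 233.94010 amu
The mass defect is 233.94010 − 232.03806 = 1.90204 amu.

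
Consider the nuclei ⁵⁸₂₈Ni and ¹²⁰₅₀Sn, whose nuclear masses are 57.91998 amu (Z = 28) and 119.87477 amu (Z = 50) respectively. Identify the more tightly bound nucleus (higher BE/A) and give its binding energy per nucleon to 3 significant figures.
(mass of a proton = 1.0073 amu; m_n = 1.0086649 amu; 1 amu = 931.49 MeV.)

⁵⁸₂₈Ni; 8.74 MeV/nucleon

⁵⁸₂₈Ni: Σm = 28(1.0073) + 30(1.0086649) = 58.4643470 amu; Δm = 0.5443670 amu; E_B = 507.07 MeV; E_B/A = 8.743 MeV
¹²⁰₅₀Sn: Σm = 50(1.0073) + 70(1.0086649) = 120.9715430 amu; Δm = 1.0967730 amu; E_B = 1021.63 MeV; E_B/A = 8.514 MeV
⁵⁸₂₈Ni has the higher binding energy per nucleon, so it is the more tightly bound nucleus.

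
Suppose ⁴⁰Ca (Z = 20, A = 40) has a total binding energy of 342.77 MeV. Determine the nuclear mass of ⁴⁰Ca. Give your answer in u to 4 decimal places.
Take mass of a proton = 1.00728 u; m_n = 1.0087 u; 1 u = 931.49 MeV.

39.9516 u

Mass defect = 342.77 MeV / (931.49 MeV/u) = 0.367980 u
Constituent mass = 20(1.00728) + 20(1.0087) = 40.31960 u
Nuclear mass = 40.31960 − 0.367980 = 39.951620 u ≈ 39.9516 u (to 4 decimal places)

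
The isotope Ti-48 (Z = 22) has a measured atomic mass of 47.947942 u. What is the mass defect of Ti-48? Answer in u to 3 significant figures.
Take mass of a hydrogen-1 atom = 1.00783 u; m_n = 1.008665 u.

Mass of separated nucleons = 22(1.00783) + 26(1.008665) = 22.17226 + 26.225290 = 48.397550 u
Δm = 48.397550 − 47.947942 = 0.449608 u

0.450 u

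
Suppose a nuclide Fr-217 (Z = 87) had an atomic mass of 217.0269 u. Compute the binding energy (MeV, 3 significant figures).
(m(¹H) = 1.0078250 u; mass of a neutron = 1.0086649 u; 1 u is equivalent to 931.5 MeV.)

The nucleus contains 87 protons and 217 − 87 = 130 neutrons.
Total constituent mass: 87 × 1.0078250 + 130 × 1.0086649 = 218.8072120 u
Δm = 218.8072120 − 217.0269 = 1.7803120 u
Converting to energy: 1.7803120 u × 931.5 MeV/u = 1658.36 MeV

1660 MeV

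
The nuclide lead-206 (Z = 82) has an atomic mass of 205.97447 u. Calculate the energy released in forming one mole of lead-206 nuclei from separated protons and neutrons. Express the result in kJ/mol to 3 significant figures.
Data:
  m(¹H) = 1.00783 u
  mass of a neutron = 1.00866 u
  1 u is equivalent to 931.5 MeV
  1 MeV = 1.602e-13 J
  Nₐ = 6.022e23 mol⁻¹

1.56e+11 kJ/mol

Σm = 82·m(¹H) + 124·m_n = 82.64206 + 125.07384 = 207.71590 u
Mass defect Δm = 207.71590 − 205.97447 = 1.74143 u
Binding energy = Δm·c² = 1.74143 × 931.5 MeV/u = 1622.14 MeV
Per nucleus in joules: 1622.14 MeV × 1.602e-13 J/MeV = 2.5987e-10 J
Per mole: 2.5987e-10 J × 6.022e23 mol⁻¹ = 1.5649e+14 J/mol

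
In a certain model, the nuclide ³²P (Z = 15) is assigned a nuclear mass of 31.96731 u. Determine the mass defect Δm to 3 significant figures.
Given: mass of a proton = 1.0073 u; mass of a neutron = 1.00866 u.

0.289 u

Σm = 15·m_p + 17·m_n = 15.1095 + 17.14722 = 32.25672 u
The mass defect is 32.25672 − 31.96731 = 0.28941 u.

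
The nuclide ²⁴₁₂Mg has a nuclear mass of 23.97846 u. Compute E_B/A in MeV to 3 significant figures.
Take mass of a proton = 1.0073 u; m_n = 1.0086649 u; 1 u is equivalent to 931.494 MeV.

The nucleus contains 12 protons and 24 − 12 = 12 neutrons.
Σm = 12·m_p + 12·m_n = 12.0876 + 12.1039788 = 24.1915788 u
Δm = 24.1915788 − 23.97846 = 0.2131188 u
E_B = 0.2131188 × 931.494 = 198.519 MeV
Dividing by A = 24 gives 8.272 MeV per nucleon.

8.27 MeV/nucleon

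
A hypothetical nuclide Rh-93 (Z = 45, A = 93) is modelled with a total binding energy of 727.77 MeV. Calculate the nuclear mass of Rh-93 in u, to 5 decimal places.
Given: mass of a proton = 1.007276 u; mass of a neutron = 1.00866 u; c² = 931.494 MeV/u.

Mass defect = 727.77 MeV / (931.494 MeV/u) = 0.7812933 u
Constituent mass = 45(1.007276) + 48(1.00866) = 93.743100 u
Nuclear mass = 93.743100 − 0.7812933 = 92.9618067 u ≈ 92.96181 u (to 5 decimal places)

92.96181 u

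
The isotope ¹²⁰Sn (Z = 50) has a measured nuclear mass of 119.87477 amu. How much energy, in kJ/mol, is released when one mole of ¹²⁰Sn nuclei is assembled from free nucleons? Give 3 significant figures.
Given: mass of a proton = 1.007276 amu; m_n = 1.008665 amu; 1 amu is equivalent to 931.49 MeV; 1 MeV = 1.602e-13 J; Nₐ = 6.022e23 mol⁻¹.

With 50 protons and 70 neutrons (A = 120):
Mass of separated nucleons = 50(1.007276) + 70(1.008665) = 50.363800 + 70.606550 = 120.970350 amu
Δm = 120.970350 − 119.87477 = 1.095580 amu
Binding energy = Δm·c² = 1.095580 × 931.49 MeV/amu = 1020.52 MeV
Per nucleus in joules: 1020.52 MeV × 1.602e-13 J/MeV = 1.6349e-10 J
Per mole: 1.6349e-10 J × 6.022e23 mol⁻¹ = 9.8454e+13 J/mol

9.85e+10 kJ/mol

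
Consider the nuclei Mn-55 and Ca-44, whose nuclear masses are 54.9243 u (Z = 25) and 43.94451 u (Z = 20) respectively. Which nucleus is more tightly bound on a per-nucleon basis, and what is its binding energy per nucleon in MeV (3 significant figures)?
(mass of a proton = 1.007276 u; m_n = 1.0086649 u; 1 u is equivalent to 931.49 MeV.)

Mn-55; 8.77 MeV/nucleon

Mn-55: Σm = 25(1.007276) + 30(1.0086649) = 55.4418470 u; Δm = 0.5175470 u; E_B = 482.09 MeV; E_B/A = 8.765 MeV
Ca-44: Σm = 20(1.007276) + 24(1.0086649) = 44.3534776 u; Δm = 0.4089676 u; E_B = 380.95 MeV; E_B/A = 8.658 MeV
Mn-55 has the higher binding energy per nucleon, so it is the more tightly bound nucleus.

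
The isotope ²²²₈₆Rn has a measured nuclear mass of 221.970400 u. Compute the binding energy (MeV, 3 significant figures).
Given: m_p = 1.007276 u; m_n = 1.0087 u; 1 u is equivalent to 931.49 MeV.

Z = 86, so N = A − Z = 222 − 86 = 136.
Σm = 86·m_p + 136·m_n = 86.625736 + 137.1832 = 223.808936 u
Δm = 223.808936 − 221.970400 = 1.838536 u
Converting to energy: 1.838536 u × 931.49 MeV/u = 1712.58 MeV

1710 MeV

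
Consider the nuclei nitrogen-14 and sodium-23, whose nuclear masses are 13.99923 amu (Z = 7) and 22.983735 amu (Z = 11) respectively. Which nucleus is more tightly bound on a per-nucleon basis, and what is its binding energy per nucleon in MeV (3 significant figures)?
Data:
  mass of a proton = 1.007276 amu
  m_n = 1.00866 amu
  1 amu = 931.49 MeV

nitrogen-14: Σm = 7(1.007276) + 7(1.00866) = 14.111552 amu; Δm = 0.112322 amu; E_B = 104.627 MeV; E_B/A = 7.473 MeV
sodium-23: Σm = 11(1.007276) + 12(1.00866) = 23.183956 amu; Δm = 0.200221 amu; E_B = 186.50 MeV; E_B/A = 8.109 MeV
sodium-23 has the higher binding energy per nucleon, so it is the more tightly bound nucleus.

sodium-23; 8.11 MeV/nucleon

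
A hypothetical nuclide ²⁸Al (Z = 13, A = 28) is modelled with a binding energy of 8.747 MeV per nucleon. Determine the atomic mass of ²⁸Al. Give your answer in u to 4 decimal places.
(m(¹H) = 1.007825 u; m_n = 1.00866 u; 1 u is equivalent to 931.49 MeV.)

Total binding energy = 28 × 8.747 = 244.916 MeV
Mass defect = 244.916 MeV / (931.49 MeV/u) = 0.262929 u
Constituent mass = 13(1.007825) + 15(1.00866) = 28.231625 u
Atomic mass = 28.231625 − 0.262929 = 27.968696 u ≈ 27.9687 u (to 4 decimal places)

27.9687 u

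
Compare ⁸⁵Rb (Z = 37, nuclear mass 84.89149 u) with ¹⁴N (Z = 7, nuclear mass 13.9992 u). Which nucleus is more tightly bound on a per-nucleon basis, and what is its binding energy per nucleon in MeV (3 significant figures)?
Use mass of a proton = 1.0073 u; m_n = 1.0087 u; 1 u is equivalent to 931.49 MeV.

⁸⁵Rb: Σm = 37(1.0073) + 48(1.0087) = 85.6877 u; Δm = 0.79621 u; E_B = 741.66 MeV; E_B/A = 8.725 MeV
¹⁴N: Σm = 7(1.0073) + 7(1.0087) = 14.1120 u; Δm = 0.1128 u; E_B = 105.07 MeV; E_B/A = 7.505 MeV
⁸⁵Rb has the higher binding energy per nucleon, so it is the more tightly bound nucleus.

⁸⁵Rb; 8.73 MeV/nucleon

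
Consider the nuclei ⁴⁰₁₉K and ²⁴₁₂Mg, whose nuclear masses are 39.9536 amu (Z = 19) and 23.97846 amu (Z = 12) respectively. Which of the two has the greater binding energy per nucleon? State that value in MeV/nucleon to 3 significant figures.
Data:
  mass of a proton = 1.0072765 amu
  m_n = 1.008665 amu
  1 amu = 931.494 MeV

⁴⁰₁₉K; 8.54 MeV/nucleon

⁴⁰₁₉K: Σm = 19(1.0072765) + 21(1.008665) = 40.3202185 amu; Δm = 0.3666185 amu; E_B = 341.50 MeV; E_B/A = 8.538 MeV
²⁴₁₂Mg: Σm = 12(1.0072765) + 12(1.008665) = 24.1912980 amu; Δm = 0.2128380 amu; E_B = 198.26 MeV; E_B/A = 8.261 MeV
⁴⁰₁₉K has the higher binding energy per nucleon, so it is the more tightly bound nucleus.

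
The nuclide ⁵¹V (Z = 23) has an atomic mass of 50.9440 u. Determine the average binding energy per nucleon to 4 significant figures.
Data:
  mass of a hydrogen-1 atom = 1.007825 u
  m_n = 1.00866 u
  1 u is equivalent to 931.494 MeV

8.739 MeV/nucleon

With 23 protons and 28 neutrons (A = 51):
Σm = 23·m(¹H) + 28·m_n = 23.179975 + 28.24248 = 51.422455 u
The mass defect is 51.422455 − 50.9440 = 0.478455 u.
E_B = 0.478455 × 931.494 = 445.678 MeV
BE/A = 445.678 MeV / 51 = 8.739 MeV/nucleon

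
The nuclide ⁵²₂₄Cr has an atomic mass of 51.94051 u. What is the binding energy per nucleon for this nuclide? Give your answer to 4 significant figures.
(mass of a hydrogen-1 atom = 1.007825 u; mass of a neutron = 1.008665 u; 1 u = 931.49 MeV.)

Mass of separated nucleons = 24(1.007825) + 28(1.008665) = 24.187800 + 28.242620 = 52.430420 u
Mass defect Δm = 52.430420 − 51.94051 = 0.489910 u
Binding energy = Δm·c² = 0.489910 × 931.49 MeV/u = 456.346 MeV
Dividing by A = 52 gives 8.776 MeV per nucleon.

8.776 MeV/nucleon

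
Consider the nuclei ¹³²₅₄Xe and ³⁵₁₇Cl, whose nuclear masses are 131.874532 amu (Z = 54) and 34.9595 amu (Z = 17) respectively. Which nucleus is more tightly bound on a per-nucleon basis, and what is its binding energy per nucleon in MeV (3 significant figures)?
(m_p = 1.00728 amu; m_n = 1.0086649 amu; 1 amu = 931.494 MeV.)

¹³²₅₄Xe: Σm = 54(1.00728) + 78(1.0086649) = 133.0689822 amu; Δm = 1.1944502 amu; E_B = 1112.6 MeV; E_B/A = 8.429 MeV
³⁵₁₇Cl: Σm = 17(1.00728) + 18(1.0086649) = 35.2797282 amu; Δm = 0.3202282 amu; E_B = 298.29 MeV; E_B/A = 8.523 MeV
³⁵₁₇Cl has the higher binding energy per nucleon, so it is the more tightly bound nucleus.

³⁵₁₇Cl; 8.52 MeV/nucleon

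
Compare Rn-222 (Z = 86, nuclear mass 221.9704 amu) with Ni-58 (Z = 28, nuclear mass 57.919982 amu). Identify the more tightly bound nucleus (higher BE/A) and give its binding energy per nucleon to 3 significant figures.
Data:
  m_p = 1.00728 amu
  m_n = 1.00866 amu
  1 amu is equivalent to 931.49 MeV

Rn-222: Σm = 86(1.00728) + 136(1.00866) = 223.80384 amu; Δm = 1.83344 amu; E_B = 1707.8 MeV; E_B/A = 7.693 MeV
Ni-58: Σm = 28(1.00728) + 30(1.00866) = 58.46364 amu; Δm = 0.543658 amu; E_B = 506.41 MeV; E_B/A = 8.731 MeV
Ni-58 has the higher binding energy per nucleon, so it is the more tightly bound nucleus.

Ni-58; 8.73 MeV/nucleon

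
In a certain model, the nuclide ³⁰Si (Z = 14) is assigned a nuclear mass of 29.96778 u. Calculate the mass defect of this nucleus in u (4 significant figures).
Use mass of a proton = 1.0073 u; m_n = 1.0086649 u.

Σm = 14·m_p + 16·m_n = 14.1022 + 16.1386384 = 30.2408384 u
Δm = 30.2408384 − 29.96778 = 0.2730584 u

0.2731 u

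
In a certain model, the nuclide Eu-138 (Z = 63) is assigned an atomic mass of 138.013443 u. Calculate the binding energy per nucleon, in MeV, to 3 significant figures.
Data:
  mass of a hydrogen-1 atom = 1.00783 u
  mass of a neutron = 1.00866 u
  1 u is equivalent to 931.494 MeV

7.62 MeV/nucleon

Σm = 63·m(¹H) + 75·m_n = 63.49329 + 75.64950 = 139.14279 u
Mass defect Δm = 139.14279 − 138.013443 = 1.129347 u
Binding energy = Δm·c² = 1.129347 × 931.494 MeV/u = 1051.98 MeV
Per nucleon: 1051.98 / 138 = 7.623 MeV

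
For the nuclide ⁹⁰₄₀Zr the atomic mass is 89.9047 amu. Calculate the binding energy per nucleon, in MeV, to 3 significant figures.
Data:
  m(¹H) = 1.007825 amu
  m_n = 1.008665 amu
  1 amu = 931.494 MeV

8.71 MeV/nucleon

With 40 protons and 50 neutrons (A = 90):
Mass of separated nucleons = 40(1.007825) + 50(1.008665) = 40.313000 + 50.433250 = 90.746250 amu
Δm = 90.746250 − 89.9047 = 0.841550 amu
Converting to energy: 0.841550 amu × 931.494 MeV/amu = 783.899 MeV
BE/A = 783.899 MeV / 90 = 8.710 MeV/nucleon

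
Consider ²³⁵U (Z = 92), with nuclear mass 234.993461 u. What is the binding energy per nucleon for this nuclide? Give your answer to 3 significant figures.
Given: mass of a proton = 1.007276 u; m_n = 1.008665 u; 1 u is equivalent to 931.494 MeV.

Mass of separated nucleons = 92(1.007276) + 143(1.008665) = 92.669392 + 144.239095 = 236.908487 u
The mass defect is 236.908487 − 234.993461 = 1.915026 u.
Binding energy = Δm·c² = 1.915026 × 931.494 MeV/u = 1783.84 MeV
BE/A = 1783.84 MeV / 235 = 7.591 MeV/nucleon

7.59 MeV/nucleon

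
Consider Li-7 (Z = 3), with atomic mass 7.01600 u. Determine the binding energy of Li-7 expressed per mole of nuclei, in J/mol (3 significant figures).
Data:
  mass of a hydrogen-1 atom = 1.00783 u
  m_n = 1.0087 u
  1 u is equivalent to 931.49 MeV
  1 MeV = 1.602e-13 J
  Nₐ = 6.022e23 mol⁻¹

Σm = 3·m(¹H) + 4·m_n = 3.02349 + 4.0348 = 7.05829 u
Δm = 7.05829 − 7.01600 = 0.04229 u
Binding energy = Δm·c² = 0.04229 × 931.49 MeV/u = 39.3927 MeV
Per nucleus in joules: 39.3927 MeV × 1.602e-13 J/MeV = 6.3107e-12 J
Per mole: 6.3107e-12 J × 6.022e23 mol⁻¹ = 3.8003e+12 J/mol

3.80e+12 J/mol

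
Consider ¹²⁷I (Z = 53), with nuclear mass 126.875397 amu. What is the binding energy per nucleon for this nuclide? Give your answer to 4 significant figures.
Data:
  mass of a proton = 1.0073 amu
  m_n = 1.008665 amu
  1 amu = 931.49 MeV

Total constituent mass: 53 × 1.0073 + 74 × 1.008665 = 128.028110 amu
The mass defect is 128.028110 − 126.875397 = 1.152713 amu.
Converting to energy: 1.152713 amu × 931.49 MeV/amu = 1073.74 MeV
Per nucleon: 1073.74 / 127 = 8.455 MeV

8.455 MeV/nucleon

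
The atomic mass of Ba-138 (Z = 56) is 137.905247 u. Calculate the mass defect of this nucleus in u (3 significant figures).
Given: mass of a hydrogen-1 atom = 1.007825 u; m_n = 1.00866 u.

1.24 u

The nucleus contains 56 protons and 138 − 56 = 82 neutrons.
Total constituent mass: 56 × 1.007825 + 82 × 1.00866 = 139.148320 u
The mass defect is 139.148320 − 137.905247 = 1.243073 u.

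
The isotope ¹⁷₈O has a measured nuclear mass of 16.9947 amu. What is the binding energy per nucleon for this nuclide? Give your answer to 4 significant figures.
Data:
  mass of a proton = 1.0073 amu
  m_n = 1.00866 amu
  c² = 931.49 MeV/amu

7.761 MeV/nucleon

Mass of separated nucleons = 8(1.0073) + 9(1.00866) = 8.0584 + 9.07794 = 17.13634 amu
Mass defect Δm = 17.13634 − 16.9947 = 0.14164 amu
Converting to energy: 0.14164 amu × 931.49 MeV/amu = 131.936 MeV
Per nucleon: 131.936 / 17 = 7.761 MeV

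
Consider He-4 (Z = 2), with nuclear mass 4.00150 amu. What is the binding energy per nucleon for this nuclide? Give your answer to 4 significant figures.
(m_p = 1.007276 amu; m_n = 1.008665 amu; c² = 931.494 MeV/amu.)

7.075 MeV/nucleon

Z = 2, so N = A − Z = 4 − 2 = 2.
Mass of separated nucleons = 2(1.007276) + 2(1.008665) = 2.014552 + 2.017330 = 4.031882 amu
Δm = 4.031882 − 4.00150 = 0.030382 amu
Binding energy = Δm·c² = 0.030382 × 931.494 MeV/amu = 28.3007 MeV
Per nucleon: 28.3007 / 4 = 7.075 MeV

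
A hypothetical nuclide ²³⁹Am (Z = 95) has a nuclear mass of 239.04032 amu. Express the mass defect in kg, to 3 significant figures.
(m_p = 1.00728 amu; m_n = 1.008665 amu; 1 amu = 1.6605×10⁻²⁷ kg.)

3.15e-27 kg

Σm = 95·m_p + 144·m_n = 95.69160 + 145.247760 = 240.939360 amu
Mass defect Δm = 240.939360 − 239.04032 = 1.899040 amu
In SI units: 1.899040 amu × 1.6605×10⁻²⁷ kg/amu = 3.1534e-27 kg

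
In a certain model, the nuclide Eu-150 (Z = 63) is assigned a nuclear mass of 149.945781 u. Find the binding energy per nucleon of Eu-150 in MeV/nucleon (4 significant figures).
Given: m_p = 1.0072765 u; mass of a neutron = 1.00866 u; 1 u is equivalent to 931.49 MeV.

7.862 MeV/nucleon

The nucleus contains 63 protons and 150 − 63 = 87 neutrons.
Σm = 63·m_p + 87·m_n = 63.4584195 + 87.75342 = 151.2118395 u
Mass defect Δm = 151.2118395 − 149.945781 = 1.2660585 u
E_B = 1.2660585 × 931.49 = 1179.32 MeV
Per nucleon: 1179.32 / 150 = 7.862 MeV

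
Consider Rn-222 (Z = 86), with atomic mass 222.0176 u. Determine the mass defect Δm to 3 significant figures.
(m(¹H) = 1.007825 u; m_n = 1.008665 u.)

Total constituent mass: 86 × 1.007825 + 136 × 1.008665 = 223.851390 u
Δm = 223.851390 − 222.0176 = 1.833790 u

1.83 u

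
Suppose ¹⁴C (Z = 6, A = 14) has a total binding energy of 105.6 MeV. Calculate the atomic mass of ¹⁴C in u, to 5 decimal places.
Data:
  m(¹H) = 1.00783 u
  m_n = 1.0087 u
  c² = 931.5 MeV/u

Mass defect = 105.6 MeV / (931.5 MeV/u) = 0.1133655 u
Constituent mass = 6(1.00783) + 8(1.0087) = 14.11658 u
Atomic mass = 14.11658 − 0.1133655 = 14.0032145 u ≈ 14.00321 u (to 5 decimal places)

14.00321 u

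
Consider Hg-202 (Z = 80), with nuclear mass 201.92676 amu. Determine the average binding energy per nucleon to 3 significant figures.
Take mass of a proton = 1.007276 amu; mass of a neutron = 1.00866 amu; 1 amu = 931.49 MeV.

7.89 MeV/nucleon

Σm = 80·m_p + 122·m_n = 80.582080 + 123.05652 = 203.638600 amu
The mass defect is 203.638600 − 201.92676 = 1.711840 amu.
Converting to energy: 1.711840 amu × 931.49 MeV/amu = 1594.56 MeV
Dividing by A = 202 gives 7.894 MeV per nucleon.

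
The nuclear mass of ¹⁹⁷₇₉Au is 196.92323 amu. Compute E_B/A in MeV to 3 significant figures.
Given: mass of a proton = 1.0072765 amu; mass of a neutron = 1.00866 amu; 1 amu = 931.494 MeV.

Total constituent mass: 79 × 1.0072765 + 118 × 1.00866 = 198.5967235 amu
Δm = 198.5967235 − 196.92323 = 1.6734935 amu
Binding energy = Δm·c² = 1.6734935 × 931.494 MeV/amu = 1558.85 MeV
Per nucleon: 1558.85 / 197 = 7.913 MeV

7.91 MeV/nucleon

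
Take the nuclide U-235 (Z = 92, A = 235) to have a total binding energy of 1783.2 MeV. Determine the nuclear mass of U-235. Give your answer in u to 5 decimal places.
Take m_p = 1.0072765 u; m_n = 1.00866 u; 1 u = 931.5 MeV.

234.99349 u

Mass defect = 1783.2 MeV / (931.5 MeV/u) = 1.9143317 u
Constituent mass = 92(1.0072765) + 143(1.00866) = 236.9078180 u
Nuclear mass = 236.9078180 − 1.9143317 = 234.9934863 u ≈ 234.99349 u (to 5 decimal places)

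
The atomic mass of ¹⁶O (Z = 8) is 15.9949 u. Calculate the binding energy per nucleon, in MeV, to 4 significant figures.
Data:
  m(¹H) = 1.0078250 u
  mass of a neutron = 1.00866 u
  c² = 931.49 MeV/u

7.975 MeV/nucleon

With 8 protons and 8 neutrons (A = 16):
Σm = 8·m(¹H) + 8·m_n = 8.0626000 + 8.06928 = 16.1318800 u
Δm = 16.1318800 − 15.9949 = 0.1369800 u
Converting to energy: 0.1369800 u × 931.49 MeV/u = 127.596 MeV
Dividing by A = 16 gives 7.975 MeV per nucleon.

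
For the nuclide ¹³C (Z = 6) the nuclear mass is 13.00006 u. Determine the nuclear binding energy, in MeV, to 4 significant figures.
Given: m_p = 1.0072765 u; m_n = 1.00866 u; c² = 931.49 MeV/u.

97.08 MeV

Σm = 6·m_p + 7·m_n = 6.0436590 + 7.06062 = 13.1042790 u
The mass defect is 13.1042790 − 13.00006 = 0.1042190 u.
Converting to energy: 0.1042190 u × 931.49 MeV/u = 97.0790 MeV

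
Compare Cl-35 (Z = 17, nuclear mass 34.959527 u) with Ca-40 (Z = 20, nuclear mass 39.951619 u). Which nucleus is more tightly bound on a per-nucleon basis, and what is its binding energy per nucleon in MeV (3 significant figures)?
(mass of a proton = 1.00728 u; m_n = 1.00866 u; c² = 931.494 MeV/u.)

Ca-40; 8.55 MeV/nucleon

Cl-35: Σm = 17(1.00728) + 18(1.00866) = 35.27964 u; Δm = 0.320113 u; E_B = 298.183 MeV; E_B/A = 8.520 MeV
Ca-40: Σm = 20(1.00728) + 20(1.00866) = 40.31880 u; Δm = 0.367181 u; E_B = 342.03 MeV; E_B/A = 8.551 MeV
Ca-40 has the higher binding energy per nucleon, so it is the more tightly bound nucleus.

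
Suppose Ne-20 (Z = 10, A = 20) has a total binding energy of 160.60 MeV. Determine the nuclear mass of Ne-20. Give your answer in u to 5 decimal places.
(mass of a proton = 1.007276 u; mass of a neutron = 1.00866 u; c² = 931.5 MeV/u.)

Mass defect = 160.60 MeV / (931.5 MeV/u) = 0.1724101 u
Constituent mass = 10(1.007276) + 10(1.00866) = 20.159360 u
Nuclear mass = 20.159360 − 0.1724101 = 19.9869499 u ≈ 19.98695 u (to 5 decimal places)

19.98695 u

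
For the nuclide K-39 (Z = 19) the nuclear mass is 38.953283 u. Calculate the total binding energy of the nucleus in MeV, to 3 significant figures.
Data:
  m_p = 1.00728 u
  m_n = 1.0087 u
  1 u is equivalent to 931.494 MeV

With 19 protons and 20 neutrons (A = 39):
Σm = 19·m_p + 20·m_n = 19.13832 + 20.1740 = 39.31232 u
Mass defect Δm = 39.31232 − 38.953283 = 0.359037 u
E_B = 0.359037 × 931.494 = 334.441 MeV

334 MeV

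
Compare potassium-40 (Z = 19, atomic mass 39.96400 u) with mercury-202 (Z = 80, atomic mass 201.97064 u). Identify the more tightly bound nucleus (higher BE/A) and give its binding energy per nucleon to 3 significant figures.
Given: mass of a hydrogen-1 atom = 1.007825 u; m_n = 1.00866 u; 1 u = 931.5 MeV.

potassium-40: Σm = 19(1.007825) + 21(1.00866) = 40.330535 u; Δm = 0.366535 u; E_B = 341.43 MeV; E_B/A = 8.536 MeV
mercury-202: Σm = 80(1.007825) + 122(1.00866) = 203.682520 u; Δm = 1.711880 u; E_B = 1594.6 MeV; E_B/A = 7.894 MeV
potassium-40 has the higher binding energy per nucleon, so it is the more tightly bound nucleus.

potassium-40; 8.54 MeV/nucleon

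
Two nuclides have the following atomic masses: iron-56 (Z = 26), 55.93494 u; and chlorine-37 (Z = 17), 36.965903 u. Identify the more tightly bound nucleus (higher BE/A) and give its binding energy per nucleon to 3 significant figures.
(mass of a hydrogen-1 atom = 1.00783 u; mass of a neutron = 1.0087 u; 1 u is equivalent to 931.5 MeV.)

iron-56; 8.81 MeV/nucleon

iron-56: Σm = 26(1.00783) + 30(1.0087) = 56.46458 u; Δm = 0.52964 u; E_B = 493.36 MeV; E_B/A = 8.810 MeV
chlorine-37: Σm = 17(1.00783) + 20(1.0087) = 37.30711 u; Δm = 0.341207 u; E_B = 317.83 MeV; E_B/A = 8.590 MeV
iron-56 has the higher binding energy per nucleon, so it is the more tightly bound nucleus.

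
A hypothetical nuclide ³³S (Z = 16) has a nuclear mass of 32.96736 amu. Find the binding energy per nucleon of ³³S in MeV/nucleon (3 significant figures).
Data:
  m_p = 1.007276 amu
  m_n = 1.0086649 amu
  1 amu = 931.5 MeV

With 16 protons and 17 neutrons (A = 33):
Mass of separated nucleons = 16(1.007276) + 17(1.0086649) = 16.116416 + 17.1473033 = 33.2637193 amu
Mass defect Δm = 33.2637193 − 32.96736 = 0.2963593 amu
Converting to energy: 0.2963593 amu × 931.5 MeV/amu = 276.059 MeV
BE/A = 276.059 MeV / 33 = 8.365 MeV/nucleon

8.37 MeV/nucleon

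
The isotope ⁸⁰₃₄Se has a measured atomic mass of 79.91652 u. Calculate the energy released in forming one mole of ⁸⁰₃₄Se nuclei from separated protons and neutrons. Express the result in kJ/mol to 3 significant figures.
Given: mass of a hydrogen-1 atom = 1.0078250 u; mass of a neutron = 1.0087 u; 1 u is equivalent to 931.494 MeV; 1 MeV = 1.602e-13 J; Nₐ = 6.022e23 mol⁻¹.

The nucleus contains 34 protons and 80 − 34 = 46 neutrons.
Total constituent mass: 34 × 1.0078250 + 46 × 1.0087 = 80.6662500 u
Δm = 80.6662500 − 79.91652 = 0.7497300 u
Converting to energy: 0.7497300 u × 931.494 MeV/u = 698.369 MeV
Per nucleus in joules: 698.369 MeV × 1.602e-13 J/MeV = 1.1188e-10 J
Per mole: 1.1188e-10 J × 6.022e23 mol⁻¹ = 6.7374e+13 J/mol

6.74e+10 kJ/mol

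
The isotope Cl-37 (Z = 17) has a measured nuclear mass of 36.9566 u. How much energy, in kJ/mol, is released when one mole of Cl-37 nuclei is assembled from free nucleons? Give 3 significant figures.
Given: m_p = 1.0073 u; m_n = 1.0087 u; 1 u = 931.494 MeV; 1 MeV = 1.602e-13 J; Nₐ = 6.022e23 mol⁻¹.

3.07e+10 kJ/mol

Σm = 17·m_p + 20·m_n = 17.1241 + 20.1740 = 37.2981 u
The mass defect is 37.2981 − 36.9566 = 0.3415 u.
E_B = 0.3415 × 931.494 = 318.105 MeV
Per nucleus in joules: 318.105 MeV × 1.602e-13 J/MeV = 5.0960e-11 J
Per mole: 5.0960e-11 J × 6.022e23 mol⁻¹ = 3.0688e+13 J/mol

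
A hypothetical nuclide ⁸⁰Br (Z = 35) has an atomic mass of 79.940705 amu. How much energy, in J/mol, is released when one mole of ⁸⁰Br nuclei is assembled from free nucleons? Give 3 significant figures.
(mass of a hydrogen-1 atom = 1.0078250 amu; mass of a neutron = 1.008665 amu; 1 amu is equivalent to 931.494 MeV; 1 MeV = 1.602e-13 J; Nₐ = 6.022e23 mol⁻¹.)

6.50e+13 J/mol

Z = 35, so N = A − Z = 80 − 35 = 45.
Σm = 35·m(¹H) + 45·m_n = 35.2738750 + 45.389925 = 80.6638000 amu
Mass defect Δm = 80.6638000 − 79.940705 = 0.7230950 amu
E_B = 0.7230950 × 931.494 = 673.559 MeV
Per nucleus in joules: 673.559 MeV × 1.602e-13 J/MeV = 1.0790e-10 J
Per mole: 1.0790e-10 J × 6.022e23 mol⁻¹ = 6.4977e+13 J/mol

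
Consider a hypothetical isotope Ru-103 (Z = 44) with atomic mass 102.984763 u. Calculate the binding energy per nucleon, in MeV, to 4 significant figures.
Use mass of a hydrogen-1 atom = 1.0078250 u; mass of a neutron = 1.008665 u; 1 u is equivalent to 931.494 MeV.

With 44 protons and 59 neutrons (A = 103):
Total constituent mass: 44 × 1.0078250 + 59 × 1.008665 = 103.8555350 u
The mass defect is 103.8555350 − 102.984763 = 0.8707720 u.
Binding energy = Δm·c² = 0.8707720 × 931.494 MeV/u = 811.119 MeV
BE/A = 811.119 MeV / 103 = 7.875 MeV/nucleon

7.875 MeV/nucleon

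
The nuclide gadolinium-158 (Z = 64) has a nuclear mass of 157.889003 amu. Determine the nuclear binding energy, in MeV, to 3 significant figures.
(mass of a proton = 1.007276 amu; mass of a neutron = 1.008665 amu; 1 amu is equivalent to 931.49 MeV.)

Z = 64, so N = A − Z = 158 − 64 = 94.
Total constituent mass: 64 × 1.007276 + 94 × 1.008665 = 159.280174 amu
The mass defect is 159.280174 − 157.889003 = 1.391171 amu.
Converting to energy: 1.391171 amu × 931.49 MeV/amu = 1295.86 MeV

1300 MeV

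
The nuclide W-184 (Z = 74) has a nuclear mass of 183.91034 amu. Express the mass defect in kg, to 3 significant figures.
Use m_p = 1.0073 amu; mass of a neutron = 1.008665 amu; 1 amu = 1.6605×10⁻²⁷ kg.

2.63e-27 kg

Z = 74, so N = A − Z = 184 − 74 = 110.
Σm = 74·m_p + 110·m_n = 74.5402 + 110.953150 = 185.493350 amu
The mass defect is 185.493350 − 183.91034 = 1.583010 amu.
In SI units: 1.583010 amu × 1.6605×10⁻²⁷ kg/amu = 2.6286e-27 kg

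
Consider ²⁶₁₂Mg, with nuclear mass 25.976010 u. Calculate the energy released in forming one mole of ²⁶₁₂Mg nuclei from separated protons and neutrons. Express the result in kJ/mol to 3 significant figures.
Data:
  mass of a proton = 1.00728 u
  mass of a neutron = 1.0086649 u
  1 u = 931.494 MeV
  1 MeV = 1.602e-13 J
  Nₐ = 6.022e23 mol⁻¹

2.09e+10 kJ/mol

With 12 protons and 14 neutrons (A = 26):
Σm = 12·m_p + 14·m_n = 12.08736 + 14.1213086 = 26.2086686 u
Δm = 26.2086686 − 25.976010 = 0.2326586 u
Binding energy = Δm·c² = 0.2326586 × 931.494 MeV/u = 216.720 MeV
Per nucleus in joules: 216.720 MeV × 1.602e-13 J/MeV = 3.4719e-11 J
Per mole: 3.4719e-11 J × 6.022e23 mol⁻¹ = 2.0908e+13 J/mol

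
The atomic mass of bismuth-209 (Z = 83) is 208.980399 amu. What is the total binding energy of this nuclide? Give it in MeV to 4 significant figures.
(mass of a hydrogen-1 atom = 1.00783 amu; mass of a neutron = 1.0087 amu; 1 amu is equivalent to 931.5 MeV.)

1645 MeV

Z = 83, so N = A − Z = 209 − 83 = 126.
Σm = 83·m(¹H) + 126·m_n = 83.64989 + 127.0962 = 210.74609 amu
Δm = 210.74609 − 208.980399 = 1.765691 amu
E_B = 1.765691 × 931.5 = 1644.74 MeV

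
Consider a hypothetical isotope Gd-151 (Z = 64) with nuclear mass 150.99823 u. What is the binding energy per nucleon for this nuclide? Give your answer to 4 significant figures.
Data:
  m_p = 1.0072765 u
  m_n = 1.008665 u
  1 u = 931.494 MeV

7.534 MeV/nucleon

Mass of separated nucleons = 64(1.0072765) + 87(1.008665) = 64.4656960 + 87.753855 = 152.2195510 u
Δm = 152.2195510 − 150.99823 = 1.2213210 u
Binding energy = Δm·c² = 1.2213210 × 931.494 MeV/u = 1137.65 MeV
Per nucleon: 1137.65 / 151 = 7.534 MeV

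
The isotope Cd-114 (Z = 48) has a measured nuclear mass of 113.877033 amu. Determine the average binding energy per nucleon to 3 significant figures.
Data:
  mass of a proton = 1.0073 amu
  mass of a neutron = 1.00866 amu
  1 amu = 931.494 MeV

Z = 48, so N = A − Z = 114 − 48 = 66.
Mass of separated nucleons = 48(1.0073) + 66(1.00866) = 48.3504 + 66.57156 = 114.92196 amu
Δm = 114.92196 − 113.877033 = 1.044927 amu
E_B = 1.044927 × 931.494 = 973.343 MeV
BE/A = 973.343 MeV / 114 = 8.538 MeV/nucleon

8.54 MeV/nucleon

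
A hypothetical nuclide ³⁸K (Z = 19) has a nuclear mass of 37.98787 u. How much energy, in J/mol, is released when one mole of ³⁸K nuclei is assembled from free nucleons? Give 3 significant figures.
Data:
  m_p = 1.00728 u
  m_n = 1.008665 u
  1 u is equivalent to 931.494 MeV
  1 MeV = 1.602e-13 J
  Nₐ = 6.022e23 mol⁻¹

2.83e+13 J/mol

The nucleus contains 19 protons and 38 − 19 = 19 neutrons.
Σm = 19·m_p + 19·m_n = 19.13832 + 19.164635 = 38.302955 u
Δm = 38.302955 − 37.98787 = 0.315085 u
E_B = 0.315085 × 931.494 = 293.500 MeV
Per nucleus in joules: 293.500 MeV × 1.602e-13 J/MeV = 4.7019e-11 J
Per mole: 4.7019e-11 J × 6.022e23 mol⁻¹ = 2.8315e+13 J/mol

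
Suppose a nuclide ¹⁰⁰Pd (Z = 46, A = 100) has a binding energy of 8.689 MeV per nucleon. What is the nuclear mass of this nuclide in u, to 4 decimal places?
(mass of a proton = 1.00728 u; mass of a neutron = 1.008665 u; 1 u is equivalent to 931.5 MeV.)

99.8700 u

Total binding energy = 100 × 8.689 = 868.900 MeV
Mass defect = 868.900 MeV / (931.5 MeV/u) = 0.932797 u
Constituent mass = 46(1.00728) + 54(1.008665) = 100.802790 u
Nuclear mass = 100.802790 − 0.932797 = 99.869993 u ≈ 99.8700 u (to 4 decimal places)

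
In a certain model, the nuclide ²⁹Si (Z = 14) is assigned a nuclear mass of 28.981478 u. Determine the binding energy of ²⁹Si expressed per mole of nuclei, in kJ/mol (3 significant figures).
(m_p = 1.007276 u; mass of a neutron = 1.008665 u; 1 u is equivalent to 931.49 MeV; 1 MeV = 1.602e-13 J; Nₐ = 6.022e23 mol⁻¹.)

2.25e+10 kJ/mol

Mass of separated nucleons = 14(1.007276) + 15(1.008665) = 14.101864 + 15.129975 = 29.231839 u
The mass defect is 29.231839 − 28.981478 = 0.250361 u.
Converting to energy: 0.250361 u × 931.49 MeV/u = 233.209 MeV
Per nucleus in joules: 233.209 MeV × 1.602e-13 J/MeV = 3.7360e-11 J
Per mole: 3.7360e-11 J × 6.022e23 mol⁻¹ = 2.2498e+13 J/mol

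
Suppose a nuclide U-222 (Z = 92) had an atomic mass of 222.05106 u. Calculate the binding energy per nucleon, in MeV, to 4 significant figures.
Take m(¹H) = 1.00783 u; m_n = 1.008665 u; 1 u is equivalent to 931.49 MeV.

7.535 MeV/nucleon

Mass of separated nucleons = 92(1.00783) + 130(1.008665) = 92.72036 + 131.126450 = 223.846810 u
The mass defect is 223.846810 − 222.05106 = 1.795750 u.
Converting to energy: 1.795750 u × 931.49 MeV/u = 1672.72 MeV
Per nucleon: 1672.72 / 222 = 7.535 MeV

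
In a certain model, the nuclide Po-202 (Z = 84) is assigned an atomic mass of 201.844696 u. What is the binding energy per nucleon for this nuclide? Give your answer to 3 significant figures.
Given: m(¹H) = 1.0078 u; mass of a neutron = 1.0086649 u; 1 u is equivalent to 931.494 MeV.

8.45 MeV/nucleon

Z = 84, so N = A − Z = 202 − 84 = 118.
Mass of separated nucleons = 84(1.0078) + 118(1.0086649) = 84.6552 + 119.0224582 = 203.6776582 u
Mass defect Δm = 203.6776582 − 201.844696 = 1.8329622 u
Binding energy = Δm·c² = 1.8329622 × 931.494 MeV/u = 1707.39 MeV
BE/A = 1707.39 MeV / 202 = 8.452 MeV/nucleon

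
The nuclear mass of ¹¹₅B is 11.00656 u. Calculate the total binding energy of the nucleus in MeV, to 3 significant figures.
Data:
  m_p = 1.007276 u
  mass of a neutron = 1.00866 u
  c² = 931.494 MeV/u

Total constituent mass: 5 × 1.007276 + 6 × 1.00866 = 11.088340 u
Mass defect Δm = 11.088340 − 11.00656 = 0.081780 u
Binding energy = Δm·c² = 0.081780 × 931.494 MeV/u = 76.1776 MeV

76.2 MeV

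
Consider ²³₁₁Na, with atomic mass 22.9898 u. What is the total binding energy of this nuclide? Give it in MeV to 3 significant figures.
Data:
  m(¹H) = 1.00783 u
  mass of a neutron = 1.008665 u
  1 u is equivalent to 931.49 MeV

187 MeV

Σm = 11·m(¹H) + 12·m_n = 11.08613 + 12.103980 = 23.190110 u
The mass defect is 23.190110 − 22.9898 = 0.200310 u.
Binding energy = Δm·c² = 0.200310 × 931.49 MeV/u = 186.587 MeV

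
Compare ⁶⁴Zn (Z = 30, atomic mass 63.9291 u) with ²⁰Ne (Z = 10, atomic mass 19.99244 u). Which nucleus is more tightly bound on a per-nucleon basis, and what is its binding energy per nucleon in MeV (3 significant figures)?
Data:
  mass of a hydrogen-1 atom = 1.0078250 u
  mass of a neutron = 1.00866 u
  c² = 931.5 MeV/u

⁶⁴Zn; 8.73 MeV/nucleon

⁶⁴Zn: Σm = 30(1.0078250) + 34(1.00866) = 64.5291900 u; Δm = 0.6000900 u; E_B = 558.98 MeV; E_B/A = 8.734 MeV
²⁰Ne: Σm = 10(1.0078250) + 10(1.00866) = 20.1648500 u; Δm = 0.1724100 u; E_B = 160.60 MeV; E_B/A = 8.030 MeV
⁶⁴Zn has the higher binding energy per nucleon, so it is the more tightly bound nucleus.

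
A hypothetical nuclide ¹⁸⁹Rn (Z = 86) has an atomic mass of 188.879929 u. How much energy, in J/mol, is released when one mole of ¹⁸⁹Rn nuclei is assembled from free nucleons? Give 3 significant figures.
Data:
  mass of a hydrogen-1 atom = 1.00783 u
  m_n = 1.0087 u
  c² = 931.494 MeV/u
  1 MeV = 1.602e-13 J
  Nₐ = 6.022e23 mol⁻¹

Z = 86, so N = A − Z = 189 − 86 = 103.
Total constituent mass: 86 × 1.00783 + 103 × 1.0087 = 190.56948 u
Δm = 190.56948 − 188.879929 = 1.689551 u
Binding energy = Δm·c² = 1.689551 × 931.494 MeV/u = 1573.81 MeV
Per nucleus in joules: 1573.81 MeV × 1.602e-13 J/MeV = 2.5212e-10 J
Per mole: 2.5212e-10 J × 6.022e23 mol⁻¹ = 1.5183e+14 J/mol

1.52e+14 J/mol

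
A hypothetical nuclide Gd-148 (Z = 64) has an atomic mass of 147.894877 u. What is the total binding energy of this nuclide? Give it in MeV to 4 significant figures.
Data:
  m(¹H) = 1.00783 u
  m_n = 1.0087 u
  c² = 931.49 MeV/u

Z = 64, so N = A − Z = 148 − 64 = 84.
Mass of separated nucleons = 64(1.00783) + 84(1.0087) = 64.50112 + 84.7308 = 149.23192 u
Δm = 149.23192 − 147.894877 = 1.337043 u
Binding energy = Δm·c² = 1.337043 × 931.49 MeV/u = 1245.44 MeV

1245 MeV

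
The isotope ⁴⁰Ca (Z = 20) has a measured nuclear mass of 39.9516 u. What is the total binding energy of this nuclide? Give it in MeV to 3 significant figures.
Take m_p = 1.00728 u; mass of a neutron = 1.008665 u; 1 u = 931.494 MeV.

342 MeV

With 20 protons and 20 neutrons (A = 40):
Σm = 20·m_p + 20·m_n = 20.14560 + 20.173300 = 40.318900 u
Δm = 40.318900 − 39.9516 = 0.367300 u
E_B = 0.367300 × 931.494 = 342.138 MeV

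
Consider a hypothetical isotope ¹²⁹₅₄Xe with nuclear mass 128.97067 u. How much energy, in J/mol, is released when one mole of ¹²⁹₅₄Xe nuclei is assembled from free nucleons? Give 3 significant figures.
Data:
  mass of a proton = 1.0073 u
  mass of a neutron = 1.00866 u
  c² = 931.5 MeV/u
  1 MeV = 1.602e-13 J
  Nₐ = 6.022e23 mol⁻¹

With 54 protons and 75 neutrons (A = 129):
Total constituent mass: 54 × 1.0073 + 75 × 1.00866 = 130.04370 u
The mass defect is 130.04370 − 128.97067 = 1.07303 u.
Binding energy = Δm·c² = 1.07303 × 931.5 MeV/u = 999.527 MeV
Per nucleus in joules: 999.527 MeV × 1.602e-13 J/MeV = 1.6012e-10 J
Per mole: 1.6012e-10 J × 6.022e23 mol⁻¹ = 9.6424e+13 J/mol

9.64e+13 J/mol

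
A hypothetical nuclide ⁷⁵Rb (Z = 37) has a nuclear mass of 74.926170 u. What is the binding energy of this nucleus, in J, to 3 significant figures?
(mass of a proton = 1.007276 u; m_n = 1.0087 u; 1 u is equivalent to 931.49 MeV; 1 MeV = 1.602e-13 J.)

The nucleus contains 37 protons and 75 − 37 = 38 neutrons.
Σm = 37·m_p + 38·m_n = 37.269212 + 38.3306 = 75.599812 u
Mass defect Δm = 75.599812 − 74.926170 = 0.673642 u
Converting to energy: 0.673642 u × 931.49 MeV/u = 627.491 MeV
In joules: 627.491 MeV × 1.602e-13 J/MeV = 1.0052e-10 J

1.01e-10 J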